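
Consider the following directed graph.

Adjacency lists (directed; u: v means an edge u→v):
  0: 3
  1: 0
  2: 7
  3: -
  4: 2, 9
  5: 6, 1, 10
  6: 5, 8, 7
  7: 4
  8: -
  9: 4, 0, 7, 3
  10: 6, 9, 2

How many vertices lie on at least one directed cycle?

A vertex is on a directed cycle iff it belongs to a strongly connected component of size ≥ 2 (or has a self-loop).
The vertices on cycles are {2, 4, 5, 6, 7, 9, 10} — 7 in total.

7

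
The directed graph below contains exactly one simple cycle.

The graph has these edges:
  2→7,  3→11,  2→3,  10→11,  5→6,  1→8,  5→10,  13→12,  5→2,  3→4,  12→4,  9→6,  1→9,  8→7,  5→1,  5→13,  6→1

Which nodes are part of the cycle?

1, 6, 9

DFS with gray/black marking from 1:
1 gray
  8 gray
    7 gray
    7 black
  8 black
  9 gray
    6 gray
      6→1: 1 is gray → back edge
Back edge closes the cycle 1 → 9 → 6 → 1; its vertices are {1, 6, 9}.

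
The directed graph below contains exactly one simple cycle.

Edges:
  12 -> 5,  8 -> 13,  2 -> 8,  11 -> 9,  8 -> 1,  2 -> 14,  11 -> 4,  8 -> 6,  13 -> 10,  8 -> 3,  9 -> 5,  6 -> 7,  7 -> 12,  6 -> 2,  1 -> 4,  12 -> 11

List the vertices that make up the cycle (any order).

2, 6, 8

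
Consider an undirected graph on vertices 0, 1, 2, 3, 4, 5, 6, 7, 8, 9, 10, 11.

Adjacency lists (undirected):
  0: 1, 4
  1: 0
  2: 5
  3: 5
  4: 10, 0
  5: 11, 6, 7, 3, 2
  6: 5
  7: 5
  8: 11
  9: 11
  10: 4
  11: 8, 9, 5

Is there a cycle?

No

DFS, tracking each vertex's parent; an edge to a visited non-parent vertex closes a cycle.
Start from 11:
visit 11 (parent –)
  visit 8 (parent 11)
    8–11: parent, skip
  visit 9 (parent 11)
    9–11: parent, skip
  visit 5 (parent 11)
    5–11: parent, skip
    visit 6 (parent 5)
      6–5: parent, skip
    visit 7 (parent 5)
      7–5: parent, skip
    visit 3 (parent 5)
      3–5: parent, skip
    visit 2 (parent 5)
      2–5: parent, skip
visit 0 (parent –)
  visit 1 (parent 0)
    1–0: parent, skip
  visit 4 (parent 0)
    visit 10 (parent 4)
      10–4: parent, skip
    4–0: parent, skip
No non-parent visited neighbor found — the graph is a forest.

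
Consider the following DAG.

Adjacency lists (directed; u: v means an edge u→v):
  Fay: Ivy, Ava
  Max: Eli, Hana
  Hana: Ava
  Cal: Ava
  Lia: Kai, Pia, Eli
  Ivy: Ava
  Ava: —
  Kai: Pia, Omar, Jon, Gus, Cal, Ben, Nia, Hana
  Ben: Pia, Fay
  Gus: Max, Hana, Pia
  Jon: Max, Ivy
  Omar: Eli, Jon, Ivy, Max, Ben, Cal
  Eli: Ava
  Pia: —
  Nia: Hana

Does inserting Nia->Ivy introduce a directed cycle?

Adding Nia→Ivy creates a cycle iff Ivy can already reach Nia.
Explore from Ivy: no path reaches Nia. The graph stays acyclic.

No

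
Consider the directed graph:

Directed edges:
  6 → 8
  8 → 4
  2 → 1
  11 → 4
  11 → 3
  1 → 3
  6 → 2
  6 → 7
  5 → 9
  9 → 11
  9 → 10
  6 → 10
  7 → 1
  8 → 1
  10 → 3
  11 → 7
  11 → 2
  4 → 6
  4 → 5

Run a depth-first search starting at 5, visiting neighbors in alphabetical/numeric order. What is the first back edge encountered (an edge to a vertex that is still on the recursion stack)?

DFS from 5 (visiting neighbors in alphabetical/numeric order); mark gray on enter, black on exit:
5 gray
  9 gray
    10 gray
      3 gray
      3 black
    10 black
    11 gray
      2 gray
        1 gray
          1→3: 3 black — skip
        1 black
      2 black
      11→3: 3 black — skip
      4 gray
        4→5: 5 is gray → back edge
First back edge: 4 → 5.

4->5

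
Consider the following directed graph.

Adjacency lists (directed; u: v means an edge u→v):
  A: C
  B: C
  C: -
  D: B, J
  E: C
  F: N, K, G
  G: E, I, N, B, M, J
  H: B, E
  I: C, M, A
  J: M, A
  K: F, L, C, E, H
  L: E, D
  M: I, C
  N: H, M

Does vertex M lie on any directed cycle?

M is on a cycle iff M can reach itself via ≥1 edge.
M → I → M — yes.

Yes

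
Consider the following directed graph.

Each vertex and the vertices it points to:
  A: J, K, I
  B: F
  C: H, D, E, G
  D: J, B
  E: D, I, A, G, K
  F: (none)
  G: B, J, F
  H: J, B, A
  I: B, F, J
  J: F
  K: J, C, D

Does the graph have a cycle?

Yes

DFS with white/gray/black marking, starting from B:
B gray
  F gray
  F black
B black
A gray
  J gray
    J→F: F black — skip
  J black
  K gray
    K→J: J black — skip
    C gray
      H gray
        H→J: J black — skip
        H→B: B black — skip
        H→A: A is gray → back edge
Back edge found, so a cycle exists: A → K → C → H → A.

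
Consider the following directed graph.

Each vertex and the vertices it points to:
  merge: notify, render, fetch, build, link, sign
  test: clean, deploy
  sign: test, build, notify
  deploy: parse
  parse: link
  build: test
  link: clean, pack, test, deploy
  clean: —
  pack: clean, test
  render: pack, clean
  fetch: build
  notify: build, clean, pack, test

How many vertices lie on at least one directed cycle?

5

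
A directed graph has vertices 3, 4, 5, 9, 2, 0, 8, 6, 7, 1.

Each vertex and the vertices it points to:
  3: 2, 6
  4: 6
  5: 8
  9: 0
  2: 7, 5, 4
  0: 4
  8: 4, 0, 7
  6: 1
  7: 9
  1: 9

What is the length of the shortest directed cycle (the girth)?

5

For each vertex v, BFS finds the shortest path from v back to v.
The shortest such closed walk is 0 → 4 → 6 → 1 → 9 → 0, length 5.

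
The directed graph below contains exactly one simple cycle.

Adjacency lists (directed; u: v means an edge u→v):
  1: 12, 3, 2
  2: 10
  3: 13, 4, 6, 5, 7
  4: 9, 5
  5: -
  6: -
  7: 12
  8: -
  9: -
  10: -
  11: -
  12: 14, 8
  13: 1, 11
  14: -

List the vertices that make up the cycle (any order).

DFS with gray/black marking from 3:
3 gray
  13 gray
    1 gray
      12 gray
        14 gray
        14 black
        8 gray
        8 black
      12 black
      1→3: 3 is gray → back edge
Back edge closes the cycle 3 → 13 → 1 → 3; its vertices are {1, 3, 13}.

1, 3, 13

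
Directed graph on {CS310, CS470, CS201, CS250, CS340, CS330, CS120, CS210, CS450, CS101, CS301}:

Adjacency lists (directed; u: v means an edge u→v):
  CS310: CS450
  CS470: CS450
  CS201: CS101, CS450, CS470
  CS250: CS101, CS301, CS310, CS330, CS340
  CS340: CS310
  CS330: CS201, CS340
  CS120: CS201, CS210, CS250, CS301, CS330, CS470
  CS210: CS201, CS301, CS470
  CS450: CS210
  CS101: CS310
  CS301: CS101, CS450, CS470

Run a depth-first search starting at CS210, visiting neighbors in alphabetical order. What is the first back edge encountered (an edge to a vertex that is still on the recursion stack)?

DFS from CS210 (visiting neighbors in alphabetical order); mark gray on enter, black on exit:
CS210 gray
  CS201 gray
    CS101 gray
      CS310 gray
        CS450 gray
          CS450→CS210: CS210 is gray → back edge
First back edge: CS450 → CS210.

CS450→CS210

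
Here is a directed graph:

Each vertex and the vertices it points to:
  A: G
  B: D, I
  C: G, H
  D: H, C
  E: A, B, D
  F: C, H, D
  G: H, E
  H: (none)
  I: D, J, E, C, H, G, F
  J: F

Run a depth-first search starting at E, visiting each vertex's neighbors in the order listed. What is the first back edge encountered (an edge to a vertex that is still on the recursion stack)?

G→E

DFS from E (visiting each vertex's neighbors in the order listed); mark gray on enter, black on exit:
E gray
  A gray
    G gray
      H gray
      H black
      G→E: E is gray → back edge
First back edge: G → E.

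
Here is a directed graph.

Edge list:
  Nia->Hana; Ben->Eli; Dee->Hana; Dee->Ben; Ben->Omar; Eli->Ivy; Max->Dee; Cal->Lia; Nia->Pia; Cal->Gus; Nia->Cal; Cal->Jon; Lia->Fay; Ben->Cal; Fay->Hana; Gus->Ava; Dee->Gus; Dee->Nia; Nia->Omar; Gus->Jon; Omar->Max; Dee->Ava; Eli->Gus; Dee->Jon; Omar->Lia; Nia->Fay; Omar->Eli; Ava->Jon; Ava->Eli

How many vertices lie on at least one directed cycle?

8

A vertex is on a directed cycle iff it belongs to a strongly connected component of size ≥ 2 (or has a self-loop).
The vertices on cycles are {Ava, Ben, Dee, Eli, Gus, Max, Nia, Omar} — 8 in total.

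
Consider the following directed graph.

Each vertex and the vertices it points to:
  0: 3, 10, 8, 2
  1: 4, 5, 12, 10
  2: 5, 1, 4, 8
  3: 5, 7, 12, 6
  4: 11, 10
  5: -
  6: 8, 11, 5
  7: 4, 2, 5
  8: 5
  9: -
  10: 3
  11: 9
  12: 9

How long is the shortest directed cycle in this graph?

For each vertex v, BFS finds the shortest path from v back to v.
The shortest such closed walk is 3 → 7 → 4 → 10 → 3, length 4.

4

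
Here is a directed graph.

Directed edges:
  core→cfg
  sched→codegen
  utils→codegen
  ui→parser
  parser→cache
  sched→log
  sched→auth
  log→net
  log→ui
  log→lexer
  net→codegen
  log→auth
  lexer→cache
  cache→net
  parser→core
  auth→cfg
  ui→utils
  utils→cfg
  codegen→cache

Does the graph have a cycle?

Yes

DFS with white/gray/black marking, starting from auth:
auth gray
  cfg gray
  cfg black
auth black
cache gray
  net gray
    codegen gray
      codegen→cache: cache is gray → back edge
Back edge found, so a cycle exists: cache → net → codegen → cache.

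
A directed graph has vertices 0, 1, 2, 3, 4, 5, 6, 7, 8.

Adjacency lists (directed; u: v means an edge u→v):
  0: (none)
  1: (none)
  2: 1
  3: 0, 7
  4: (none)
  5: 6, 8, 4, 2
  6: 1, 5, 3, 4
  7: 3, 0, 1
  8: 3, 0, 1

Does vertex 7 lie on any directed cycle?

Yes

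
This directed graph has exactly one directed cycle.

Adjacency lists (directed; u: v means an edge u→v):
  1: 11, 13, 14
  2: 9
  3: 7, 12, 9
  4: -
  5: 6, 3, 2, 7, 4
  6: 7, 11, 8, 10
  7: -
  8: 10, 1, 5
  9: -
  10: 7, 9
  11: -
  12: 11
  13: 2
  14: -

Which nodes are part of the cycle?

DFS with gray/black marking from 5:
5 gray
  6 gray
    7 gray
    7 black
    11 gray
    11 black
    8 gray
      10 gray
        10→7: 7 black — skip
        9 gray
        9 black
      10 black
      1 gray
        1→11: 11 black — skip
        13 gray
          2 gray
            2→9: 9 black — skip
          2 black
        13 black
        14 gray
        14 black
      1 black
      8→5: 5 is gray → back edge
Back edge closes the cycle 5 → 6 → 8 → 5; its vertices are {5, 6, 8}.

5, 6, 8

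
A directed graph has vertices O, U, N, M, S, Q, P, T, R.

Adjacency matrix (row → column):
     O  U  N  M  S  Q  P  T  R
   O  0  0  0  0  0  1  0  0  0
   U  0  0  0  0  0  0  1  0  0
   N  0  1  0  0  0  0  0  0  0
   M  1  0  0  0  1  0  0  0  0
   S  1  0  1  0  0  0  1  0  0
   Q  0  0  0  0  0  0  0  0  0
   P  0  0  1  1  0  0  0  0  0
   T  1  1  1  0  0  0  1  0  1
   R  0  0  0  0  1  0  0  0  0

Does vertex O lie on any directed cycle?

No

O lies on a cycle iff there is a path from O back to itself.
Exploring from O, it never reaches itself; equivalently, its strongly connected component is a singleton.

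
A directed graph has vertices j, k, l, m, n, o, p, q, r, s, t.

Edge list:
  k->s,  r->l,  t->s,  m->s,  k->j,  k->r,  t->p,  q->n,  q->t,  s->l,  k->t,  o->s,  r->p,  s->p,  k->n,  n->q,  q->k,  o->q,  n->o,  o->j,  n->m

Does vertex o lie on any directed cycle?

Yes

o is on a cycle iff o can reach itself via ≥1 edge.
o → q → n → o — yes.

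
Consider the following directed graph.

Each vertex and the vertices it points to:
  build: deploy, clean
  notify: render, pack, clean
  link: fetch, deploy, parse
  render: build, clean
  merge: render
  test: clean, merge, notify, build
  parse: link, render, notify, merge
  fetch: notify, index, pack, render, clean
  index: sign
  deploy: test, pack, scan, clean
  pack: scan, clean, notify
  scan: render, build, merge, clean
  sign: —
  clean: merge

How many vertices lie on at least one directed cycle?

11

A vertex is on a directed cycle iff it belongs to a strongly connected component of size ≥ 2 (or has a self-loop).
The vertices on cycles are {link, pack, scan, test, build, clean, merge, parse, deploy, notify, render} — 11 in total.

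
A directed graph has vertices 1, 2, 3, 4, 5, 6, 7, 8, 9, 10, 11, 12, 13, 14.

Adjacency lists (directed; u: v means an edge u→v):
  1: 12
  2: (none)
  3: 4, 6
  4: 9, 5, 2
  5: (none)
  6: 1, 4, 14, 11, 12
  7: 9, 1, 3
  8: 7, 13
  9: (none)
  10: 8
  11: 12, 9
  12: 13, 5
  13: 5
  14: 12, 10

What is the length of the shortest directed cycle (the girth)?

For each vertex v, BFS finds the shortest path from v back to v.
The shortest such closed walk is 7 → 3 → 6 → 14 → 10 → 8 → 7, length 6.

6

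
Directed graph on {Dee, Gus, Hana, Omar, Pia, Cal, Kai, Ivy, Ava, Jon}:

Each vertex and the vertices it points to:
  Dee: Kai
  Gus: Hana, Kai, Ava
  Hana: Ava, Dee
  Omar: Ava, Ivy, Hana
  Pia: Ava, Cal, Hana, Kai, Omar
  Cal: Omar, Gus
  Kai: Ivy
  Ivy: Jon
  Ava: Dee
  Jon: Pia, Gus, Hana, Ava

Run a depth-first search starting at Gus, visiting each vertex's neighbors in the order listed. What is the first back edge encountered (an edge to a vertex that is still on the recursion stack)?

DFS from Gus (visiting each vertex's neighbors in the order listed); mark gray on enter, black on exit:
Gus gray
  Hana gray
    Ava gray
      Dee gray
        Kai gray
          Ivy gray
            Jon gray
              Pia gray
                Pia→Ava: Ava is gray → back edge
First back edge: Pia → Ava.

Pia->Ava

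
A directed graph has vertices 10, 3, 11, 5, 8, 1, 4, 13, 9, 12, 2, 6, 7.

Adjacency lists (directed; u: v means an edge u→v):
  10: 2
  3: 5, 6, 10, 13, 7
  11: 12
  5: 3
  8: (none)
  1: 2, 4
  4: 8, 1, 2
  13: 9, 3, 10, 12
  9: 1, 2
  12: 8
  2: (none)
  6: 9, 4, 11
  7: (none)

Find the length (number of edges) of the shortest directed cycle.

2

For each vertex v, BFS finds the shortest path from v back to v.
The shortest such closed walk is 3 → 5 → 3, length 2.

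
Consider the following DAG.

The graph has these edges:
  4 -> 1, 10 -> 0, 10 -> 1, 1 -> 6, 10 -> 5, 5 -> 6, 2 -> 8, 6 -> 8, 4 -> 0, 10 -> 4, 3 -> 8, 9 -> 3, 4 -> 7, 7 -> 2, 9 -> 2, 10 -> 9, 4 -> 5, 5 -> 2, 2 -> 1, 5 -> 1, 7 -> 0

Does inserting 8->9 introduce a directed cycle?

Yes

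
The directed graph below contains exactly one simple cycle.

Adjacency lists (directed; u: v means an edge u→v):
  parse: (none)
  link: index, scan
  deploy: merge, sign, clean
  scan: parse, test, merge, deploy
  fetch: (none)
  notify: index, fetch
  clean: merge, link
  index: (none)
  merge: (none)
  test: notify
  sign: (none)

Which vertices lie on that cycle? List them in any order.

DFS with gray/black marking from scan:
scan gray
  parse gray
  parse black
  test gray
    notify gray
      index gray
      index black
      fetch gray
      fetch black
    notify black
  test black
  merge gray
  merge black
  deploy gray
    deploy→merge: merge black — skip
    sign gray
    sign black
    clean gray
      clean→merge: merge black — skip
      link gray
        link→index: index black — skip
        link→scan: scan is gray → back edge
Back edge closes the cycle scan → deploy → clean → link → scan; its vertices are {link, scan, clean, deploy}.

link, scan, clean, deploy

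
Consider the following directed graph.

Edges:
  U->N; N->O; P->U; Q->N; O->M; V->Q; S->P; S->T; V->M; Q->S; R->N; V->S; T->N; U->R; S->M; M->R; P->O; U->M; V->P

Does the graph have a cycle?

DFS with white/gray/black marking, starting from U:
U gray
  M gray
    R gray
      N gray
        O gray
          O→M: M is gray → back edge
Back edge found, so a cycle exists: M → R → N → O → M.

Yes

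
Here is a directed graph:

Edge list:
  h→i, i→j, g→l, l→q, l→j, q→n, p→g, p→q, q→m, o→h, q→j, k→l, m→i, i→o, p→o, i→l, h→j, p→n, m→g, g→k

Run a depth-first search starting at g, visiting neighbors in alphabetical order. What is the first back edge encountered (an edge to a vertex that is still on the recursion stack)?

DFS from g (visiting neighbors in alphabetical order); mark gray on enter, black on exit:
g gray
  k gray
    l gray
      j gray
      j black
      q gray
        q→j: j black — skip
        m gray
          m→g: g is gray → back edge
First back edge: m → g.

m->g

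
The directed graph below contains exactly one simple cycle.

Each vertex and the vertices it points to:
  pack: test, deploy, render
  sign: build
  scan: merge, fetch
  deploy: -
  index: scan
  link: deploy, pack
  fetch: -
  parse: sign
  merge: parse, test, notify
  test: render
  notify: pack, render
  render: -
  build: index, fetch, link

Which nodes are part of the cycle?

scan, sign, build, index, merge, parse

DFS with gray/black marking from parse:
parse gray
  sign gray
    build gray
      index gray
        scan gray
          merge gray
            merge→parse: parse is gray → back edge
Back edge closes the cycle parse → sign → build → index → scan → merge → parse; its vertices are {scan, sign, build, index, merge, parse}.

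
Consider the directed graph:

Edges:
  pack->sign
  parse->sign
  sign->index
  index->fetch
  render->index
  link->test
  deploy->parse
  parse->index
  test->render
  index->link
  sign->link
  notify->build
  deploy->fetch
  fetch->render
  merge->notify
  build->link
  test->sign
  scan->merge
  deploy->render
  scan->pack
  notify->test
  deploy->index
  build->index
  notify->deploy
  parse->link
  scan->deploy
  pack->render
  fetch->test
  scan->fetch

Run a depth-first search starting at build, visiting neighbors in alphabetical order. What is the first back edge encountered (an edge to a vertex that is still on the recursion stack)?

render→index

DFS from build (visiting neighbors in alphabetical order); mark gray on enter, black on exit:
build gray
  index gray
    fetch gray
      render gray
        render→index: index is gray → back edge
First back edge: render → index.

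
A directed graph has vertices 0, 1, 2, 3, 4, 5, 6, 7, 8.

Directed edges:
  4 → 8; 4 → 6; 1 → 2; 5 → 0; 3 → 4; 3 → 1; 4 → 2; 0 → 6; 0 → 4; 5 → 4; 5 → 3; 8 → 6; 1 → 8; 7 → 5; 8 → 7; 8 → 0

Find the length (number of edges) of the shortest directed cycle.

For each vertex v, BFS finds the shortest path from v back to v.
The shortest such closed walk is 8 → 0 → 4 → 8, length 3.

3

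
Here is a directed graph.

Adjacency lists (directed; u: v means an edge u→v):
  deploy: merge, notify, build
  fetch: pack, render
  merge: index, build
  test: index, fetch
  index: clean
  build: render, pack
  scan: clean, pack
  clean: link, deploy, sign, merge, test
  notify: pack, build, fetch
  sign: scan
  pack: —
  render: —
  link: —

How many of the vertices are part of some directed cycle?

7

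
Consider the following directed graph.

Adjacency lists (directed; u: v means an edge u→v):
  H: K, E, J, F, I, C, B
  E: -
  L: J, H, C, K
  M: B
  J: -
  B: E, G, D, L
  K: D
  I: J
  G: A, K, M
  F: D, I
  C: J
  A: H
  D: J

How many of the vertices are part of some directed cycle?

A vertex is on a directed cycle iff it belongs to a strongly connected component of size ≥ 2 (or has a self-loop).
The vertices on cycles are {A, B, G, H, L, M} — 6 in total.

6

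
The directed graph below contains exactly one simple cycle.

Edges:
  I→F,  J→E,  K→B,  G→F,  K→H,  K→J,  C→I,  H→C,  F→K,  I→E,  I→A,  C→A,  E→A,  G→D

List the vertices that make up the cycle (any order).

C, F, H, I, K

DFS with gray/black marking from F:
F gray
  K gray
    B gray
    B black
    J gray
      E gray
        A gray
        A black
      E black
    J black
    H gray
      C gray
        C→A: A black — skip
        I gray
          I→E: E black — skip
          I→A: A black — skip
          I→F: F is gray → back edge
Back edge closes the cycle F → K → H → C → I → F; its vertices are {C, F, H, I, K}.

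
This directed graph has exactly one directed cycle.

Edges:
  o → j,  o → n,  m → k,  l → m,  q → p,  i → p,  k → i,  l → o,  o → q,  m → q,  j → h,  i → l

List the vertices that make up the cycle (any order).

i, k, l, m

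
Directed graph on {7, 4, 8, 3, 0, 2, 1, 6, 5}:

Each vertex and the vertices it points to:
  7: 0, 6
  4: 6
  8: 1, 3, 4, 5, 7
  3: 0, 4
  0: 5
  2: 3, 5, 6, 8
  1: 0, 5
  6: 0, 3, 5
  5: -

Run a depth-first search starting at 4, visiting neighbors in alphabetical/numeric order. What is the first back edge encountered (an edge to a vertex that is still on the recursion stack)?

DFS from 4 (visiting neighbors in alphabetical/numeric order); mark gray on enter, black on exit:
4 gray
  6 gray
    0 gray
      5 gray
      5 black
    0 black
    3 gray
      3→0: 0 black — skip
      3→4: 4 is gray → back edge
First back edge: 3 → 4.

3->4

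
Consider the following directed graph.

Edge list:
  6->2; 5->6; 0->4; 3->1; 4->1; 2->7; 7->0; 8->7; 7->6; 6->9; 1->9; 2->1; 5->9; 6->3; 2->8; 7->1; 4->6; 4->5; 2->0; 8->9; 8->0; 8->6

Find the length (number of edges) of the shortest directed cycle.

3

For each vertex v, BFS finds the shortest path from v back to v.
The shortest such closed walk is 6 → 2 → 8 → 6, length 3.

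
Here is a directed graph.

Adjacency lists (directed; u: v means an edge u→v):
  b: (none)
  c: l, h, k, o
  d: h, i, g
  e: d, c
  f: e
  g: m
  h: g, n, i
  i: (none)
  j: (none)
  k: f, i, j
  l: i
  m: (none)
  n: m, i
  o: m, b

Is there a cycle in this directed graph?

DFS with white/gray/black marking, starting from e:
e gray
  d gray
    h gray
      g gray
        m gray
        m black
      g black
      n gray
        n→m: m black — skip
        i gray
        i black
      n black
      h→i: i black — skip
    h black
    d→i: i black — skip
    d→g: g black — skip
  d black
  c gray
    l gray
      l→i: i black — skip
    l black
    c→h: h black — skip
    k gray
      f gray
        f→e: e is gray → back edge
Back edge found, so a cycle exists: e → c → k → f → e.

Yes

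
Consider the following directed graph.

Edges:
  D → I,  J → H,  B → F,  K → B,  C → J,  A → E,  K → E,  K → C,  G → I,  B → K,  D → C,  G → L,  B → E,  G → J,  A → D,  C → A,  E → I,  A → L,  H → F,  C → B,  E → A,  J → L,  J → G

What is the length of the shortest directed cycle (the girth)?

2

For each vertex v, BFS finds the shortest path from v back to v.
The shortest such closed walk is K → B → K, length 2.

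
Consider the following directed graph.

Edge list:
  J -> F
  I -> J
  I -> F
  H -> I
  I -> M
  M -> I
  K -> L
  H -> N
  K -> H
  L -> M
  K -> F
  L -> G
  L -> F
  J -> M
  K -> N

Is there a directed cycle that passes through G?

No

G lies on a cycle iff there is a path from G back to itself.
Exploring from G, it never reaches itself; equivalently, its strongly connected component is a singleton.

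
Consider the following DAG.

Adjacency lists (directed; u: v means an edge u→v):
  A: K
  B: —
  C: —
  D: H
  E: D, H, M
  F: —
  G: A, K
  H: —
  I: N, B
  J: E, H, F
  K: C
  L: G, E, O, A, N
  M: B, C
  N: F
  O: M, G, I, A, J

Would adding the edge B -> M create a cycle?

Adding B→M creates a cycle iff M can already reach B.
Path from M: M → B.
So M → … → B → M is a cycle.

Yes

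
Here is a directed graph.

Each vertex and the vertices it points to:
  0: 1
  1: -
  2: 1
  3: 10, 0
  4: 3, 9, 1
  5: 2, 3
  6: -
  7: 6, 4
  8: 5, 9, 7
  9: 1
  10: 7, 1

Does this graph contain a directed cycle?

Yes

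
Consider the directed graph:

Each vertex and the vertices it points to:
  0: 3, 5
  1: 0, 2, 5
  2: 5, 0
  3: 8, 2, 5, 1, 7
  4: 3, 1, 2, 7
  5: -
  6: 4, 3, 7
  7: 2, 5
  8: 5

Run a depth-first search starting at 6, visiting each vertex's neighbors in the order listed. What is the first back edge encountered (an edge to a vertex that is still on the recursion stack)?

0->3

DFS from 6 (visiting each vertex's neighbors in the order listed); mark gray on enter, black on exit:
6 gray
  4 gray
    3 gray
      8 gray
        5 gray
        5 black
      8 black
      2 gray
        2→5: 5 black — skip
        0 gray
          0→3: 3 is gray → back edge
First back edge: 0 → 3.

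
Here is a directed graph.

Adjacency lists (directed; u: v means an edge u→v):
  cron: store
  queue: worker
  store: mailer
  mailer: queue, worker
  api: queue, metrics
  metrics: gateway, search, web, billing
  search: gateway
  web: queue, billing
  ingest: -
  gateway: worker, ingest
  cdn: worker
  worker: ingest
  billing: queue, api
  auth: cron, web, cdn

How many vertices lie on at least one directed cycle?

A vertex is on a directed cycle iff it belongs to a strongly connected component of size ≥ 2 (or has a self-loop).
The vertices on cycles are {api, web, billing, metrics} — 4 in total.

4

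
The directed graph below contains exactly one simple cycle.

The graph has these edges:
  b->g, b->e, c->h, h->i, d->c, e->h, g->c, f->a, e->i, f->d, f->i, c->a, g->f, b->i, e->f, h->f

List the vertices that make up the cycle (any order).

c, d, f, h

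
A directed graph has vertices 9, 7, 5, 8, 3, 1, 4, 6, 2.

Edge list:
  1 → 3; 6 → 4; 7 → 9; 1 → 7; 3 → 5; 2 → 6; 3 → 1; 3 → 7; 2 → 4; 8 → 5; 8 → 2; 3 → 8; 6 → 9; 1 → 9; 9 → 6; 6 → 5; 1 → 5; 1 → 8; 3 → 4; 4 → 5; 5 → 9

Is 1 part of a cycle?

Yes

1 is on a cycle iff 1 can reach itself via ≥1 edge.
1 → 3 → 1 — yes.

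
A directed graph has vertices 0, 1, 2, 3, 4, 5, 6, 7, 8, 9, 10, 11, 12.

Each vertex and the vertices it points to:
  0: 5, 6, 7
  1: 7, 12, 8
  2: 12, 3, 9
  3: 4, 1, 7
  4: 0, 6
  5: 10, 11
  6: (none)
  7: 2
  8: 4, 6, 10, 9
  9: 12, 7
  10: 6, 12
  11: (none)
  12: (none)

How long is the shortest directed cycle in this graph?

For each vertex v, BFS finds the shortest path from v back to v.
The shortest such closed walk is 3 → 7 → 2 → 3, length 3.

3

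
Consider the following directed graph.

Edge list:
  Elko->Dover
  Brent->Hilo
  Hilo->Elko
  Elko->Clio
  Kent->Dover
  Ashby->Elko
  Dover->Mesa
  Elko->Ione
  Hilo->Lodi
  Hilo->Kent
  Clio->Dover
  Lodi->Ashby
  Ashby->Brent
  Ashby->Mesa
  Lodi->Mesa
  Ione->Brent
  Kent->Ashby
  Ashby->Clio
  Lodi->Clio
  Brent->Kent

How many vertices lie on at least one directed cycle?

A vertex is on a directed cycle iff it belongs to a strongly connected component of size ≥ 2 (or has a self-loop).
The vertices on cycles are {Elko, Hilo, Ione, Kent, Lodi, Ashby, Brent} — 7 in total.

7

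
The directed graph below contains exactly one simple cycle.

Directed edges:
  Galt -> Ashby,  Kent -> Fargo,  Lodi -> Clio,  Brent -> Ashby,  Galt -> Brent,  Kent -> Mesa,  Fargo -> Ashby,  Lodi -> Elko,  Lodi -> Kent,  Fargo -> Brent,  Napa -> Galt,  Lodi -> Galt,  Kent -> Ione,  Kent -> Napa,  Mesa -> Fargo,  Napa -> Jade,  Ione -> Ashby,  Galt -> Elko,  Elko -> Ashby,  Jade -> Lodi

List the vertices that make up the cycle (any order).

Jade, Kent, Lodi, Napa

DFS with gray/black marking from Lodi:
Lodi gray
  Galt gray
    Brent gray
      Ashby gray
      Ashby black
    Brent black
    Elko gray
      Elko→Ashby: Ashby black — skip
    Elko black
    Galt→Ashby: Ashby black — skip
  Galt black
  Lodi→Elko: Elko black — skip
  Kent gray
    Mesa gray
      Fargo gray
        Fargo→Brent: Brent black — skip
        Fargo→Ashby: Ashby black — skip
      Fargo black
    Mesa black
    Ione gray
      Ione→Ashby: Ashby black — skip
    Ione black
    Napa gray
      Jade gray
        Jade→Lodi: Lodi is gray → back edge
Back edge closes the cycle Lodi → Kent → Napa → Jade → Lodi; its vertices are {Jade, Kent, Lodi, Napa}.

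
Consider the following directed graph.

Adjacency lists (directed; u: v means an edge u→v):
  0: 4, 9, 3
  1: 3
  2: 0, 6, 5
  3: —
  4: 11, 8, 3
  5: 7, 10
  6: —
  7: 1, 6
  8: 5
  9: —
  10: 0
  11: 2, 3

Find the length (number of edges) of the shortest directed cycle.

For each vertex v, BFS finds the shortest path from v back to v.
The shortest such closed walk is 0 → 4 → 11 → 2 → 0, length 4.

4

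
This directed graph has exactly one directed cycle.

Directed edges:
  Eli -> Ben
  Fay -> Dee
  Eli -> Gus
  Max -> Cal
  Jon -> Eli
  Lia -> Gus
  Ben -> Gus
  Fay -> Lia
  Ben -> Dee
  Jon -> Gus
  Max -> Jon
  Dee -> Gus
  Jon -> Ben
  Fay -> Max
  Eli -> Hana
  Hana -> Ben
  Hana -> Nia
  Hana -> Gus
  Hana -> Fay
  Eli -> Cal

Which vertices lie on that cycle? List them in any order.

DFS with gray/black marking from Max:
Max gray
  Cal gray
  Cal black
  Jon gray
    Gus gray
    Gus black
    Eli gray
      Hana gray
        Nia gray
        Nia black
        Ben gray
          Ben→Gus: Gus black — skip
          Dee gray
            Dee→Gus: Gus black — skip
          Dee black
        Ben black
        Hana→Gus: Gus black — skip
        Fay gray
          Lia gray
            Lia→Gus: Gus black — skip
          Lia black
          Fay→Dee: Dee black — skip
          Fay→Max: Max is gray → back edge
Back edge closes the cycle Max → Jon → Eli → Hana → Fay → Max; its vertices are {Eli, Fay, Jon, Max, Hana}.

Eli, Fay, Jon, Max, Hana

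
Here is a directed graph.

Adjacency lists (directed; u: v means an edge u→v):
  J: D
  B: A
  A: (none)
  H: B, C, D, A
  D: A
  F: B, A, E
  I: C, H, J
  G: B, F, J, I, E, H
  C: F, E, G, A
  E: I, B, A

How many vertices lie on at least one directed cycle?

6

A vertex is on a directed cycle iff it belongs to a strongly connected component of size ≥ 2 (or has a self-loop).
The vertices on cycles are {C, E, F, G, H, I} — 6 in total.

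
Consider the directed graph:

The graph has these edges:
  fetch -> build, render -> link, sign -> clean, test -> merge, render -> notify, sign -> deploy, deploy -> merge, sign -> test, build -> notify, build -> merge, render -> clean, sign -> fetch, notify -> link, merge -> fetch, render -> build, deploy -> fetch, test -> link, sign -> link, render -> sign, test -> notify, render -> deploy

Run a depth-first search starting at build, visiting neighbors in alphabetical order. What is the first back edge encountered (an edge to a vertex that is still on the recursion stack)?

DFS from build (visiting neighbors in alphabetical order); mark gray on enter, black on exit:
build gray
  merge gray
    fetch gray
      fetch→build: build is gray → back edge
First back edge: fetch → build.

fetch->build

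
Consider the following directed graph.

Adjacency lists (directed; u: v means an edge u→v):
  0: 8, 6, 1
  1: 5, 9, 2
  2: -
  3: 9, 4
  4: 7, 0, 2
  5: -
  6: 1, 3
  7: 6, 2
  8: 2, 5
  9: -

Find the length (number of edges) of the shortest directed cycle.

For each vertex v, BFS finds the shortest path from v back to v.
The shortest such closed walk is 0 → 6 → 3 → 4 → 0, length 4.

4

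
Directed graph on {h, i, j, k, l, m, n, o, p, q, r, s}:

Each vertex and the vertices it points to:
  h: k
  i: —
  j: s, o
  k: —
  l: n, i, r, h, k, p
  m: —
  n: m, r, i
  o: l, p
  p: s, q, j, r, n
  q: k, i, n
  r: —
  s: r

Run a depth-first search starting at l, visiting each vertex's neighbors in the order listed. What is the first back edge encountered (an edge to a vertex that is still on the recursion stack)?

DFS from l (visiting each vertex's neighbors in the order listed); mark gray on enter, black on exit:
l gray
  n gray
    m gray
    m black
    r gray
    r black
    i gray
    i black
  n black
  l→i: i black — skip
  l→r: r black — skip
  h gray
    k gray
    k black
  h black
  l→k: k black — skip
  p gray
    s gray
      s→r: r black — skip
    s black
    q gray
      q→k: k black — skip
      q→i: i black — skip
      q→n: n black — skip
    q black
    j gray
      j→s: s black — skip
      o gray
        o→l: l is gray → back edge
First back edge: o → l.

o->l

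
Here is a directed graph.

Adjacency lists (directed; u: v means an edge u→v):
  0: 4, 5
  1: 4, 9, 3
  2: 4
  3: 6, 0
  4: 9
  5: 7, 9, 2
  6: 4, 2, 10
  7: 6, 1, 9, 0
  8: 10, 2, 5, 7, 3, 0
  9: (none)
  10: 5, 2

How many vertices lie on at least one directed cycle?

7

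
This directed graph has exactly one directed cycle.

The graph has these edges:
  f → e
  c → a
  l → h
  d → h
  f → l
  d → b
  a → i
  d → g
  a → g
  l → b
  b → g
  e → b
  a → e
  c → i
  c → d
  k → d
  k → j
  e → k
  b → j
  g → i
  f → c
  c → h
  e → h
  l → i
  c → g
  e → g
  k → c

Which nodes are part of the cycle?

DFS with gray/black marking from e:
e gray
  k gray
    j gray
    j black
    d gray
      g gray
        i gray
        i black
      g black
      h gray
      h black
      b gray
        b→g: g black — skip
        b→j: j black — skip
      b black
    d black
    c gray
      c→h: h black — skip
      a gray
        a→i: i black — skip
        a→e: e is gray → back edge
Back edge closes the cycle e → k → c → a → e; its vertices are {a, c, e, k}.

a, c, e, k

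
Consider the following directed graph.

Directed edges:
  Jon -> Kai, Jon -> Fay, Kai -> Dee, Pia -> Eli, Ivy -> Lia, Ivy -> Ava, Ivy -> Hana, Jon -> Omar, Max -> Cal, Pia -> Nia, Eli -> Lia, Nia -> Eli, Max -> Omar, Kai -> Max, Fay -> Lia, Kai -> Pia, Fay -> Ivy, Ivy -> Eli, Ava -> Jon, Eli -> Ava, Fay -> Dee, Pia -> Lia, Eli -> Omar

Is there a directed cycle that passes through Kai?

Kai is on a cycle iff Kai can reach itself via ≥1 edge.
Kai → Pia → Eli → Ava → Jon → Kai — yes.

Yes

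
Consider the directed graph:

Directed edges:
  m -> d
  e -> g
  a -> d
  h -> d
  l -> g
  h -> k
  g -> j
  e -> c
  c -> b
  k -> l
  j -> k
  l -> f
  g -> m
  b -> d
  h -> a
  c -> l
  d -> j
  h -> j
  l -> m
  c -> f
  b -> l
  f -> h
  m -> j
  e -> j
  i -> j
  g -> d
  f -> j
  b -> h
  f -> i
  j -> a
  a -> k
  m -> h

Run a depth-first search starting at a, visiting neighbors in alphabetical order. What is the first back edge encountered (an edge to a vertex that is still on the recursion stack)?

DFS from a (visiting neighbors in alphabetical order); mark gray on enter, black on exit:
a gray
  d gray
    j gray
      j→a: a is gray → back edge
First back edge: j → a.

j→a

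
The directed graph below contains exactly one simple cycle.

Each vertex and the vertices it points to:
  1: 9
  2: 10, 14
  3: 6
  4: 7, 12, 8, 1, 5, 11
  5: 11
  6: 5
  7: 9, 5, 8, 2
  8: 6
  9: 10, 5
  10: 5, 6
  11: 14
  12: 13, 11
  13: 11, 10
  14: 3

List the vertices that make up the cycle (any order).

3, 5, 6, 11, 14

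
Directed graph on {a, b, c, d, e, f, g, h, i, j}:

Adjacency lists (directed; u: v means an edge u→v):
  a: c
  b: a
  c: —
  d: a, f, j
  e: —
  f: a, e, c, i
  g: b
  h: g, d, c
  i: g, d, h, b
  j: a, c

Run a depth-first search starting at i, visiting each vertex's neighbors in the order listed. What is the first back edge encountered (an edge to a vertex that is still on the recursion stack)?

f->i

DFS from i (visiting each vertex's neighbors in the order listed); mark gray on enter, black on exit:
i gray
  g gray
    b gray
      a gray
        c gray
        c black
      a black
    b black
  g black
  d gray
    d→a: a black — skip
    f gray
      f→a: a black — skip
      e gray
      e black
      f→c: c black — skip
      f→i: i is gray → back edge
First back edge: f → i.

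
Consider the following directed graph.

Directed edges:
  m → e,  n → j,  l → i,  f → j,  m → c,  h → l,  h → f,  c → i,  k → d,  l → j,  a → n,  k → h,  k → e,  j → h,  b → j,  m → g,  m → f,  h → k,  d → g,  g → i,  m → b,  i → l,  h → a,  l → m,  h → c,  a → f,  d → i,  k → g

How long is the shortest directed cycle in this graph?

For each vertex v, BFS finds the shortest path from v back to v.
The shortest such closed walk is h → k → h, length 2.

2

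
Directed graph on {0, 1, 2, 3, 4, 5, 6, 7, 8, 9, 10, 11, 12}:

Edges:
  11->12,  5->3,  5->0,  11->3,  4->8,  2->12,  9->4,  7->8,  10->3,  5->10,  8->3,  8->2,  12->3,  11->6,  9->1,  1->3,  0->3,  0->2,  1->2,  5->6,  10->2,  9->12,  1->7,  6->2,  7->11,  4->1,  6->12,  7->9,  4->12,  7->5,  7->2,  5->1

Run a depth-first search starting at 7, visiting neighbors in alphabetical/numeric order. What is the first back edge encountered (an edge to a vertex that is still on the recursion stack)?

1->7

DFS from 7 (visiting neighbors in alphabetical/numeric order); mark gray on enter, black on exit:
7 gray
  2 gray
    12 gray
      3 gray
      3 black
    12 black
  2 black
  5 gray
    0 gray
      0→2: 2 black — skip
      0→3: 3 black — skip
    0 black
    1 gray
      1→2: 2 black — skip
      1→3: 3 black — skip
      1→7: 7 is gray → back edge
First back edge: 1 → 7.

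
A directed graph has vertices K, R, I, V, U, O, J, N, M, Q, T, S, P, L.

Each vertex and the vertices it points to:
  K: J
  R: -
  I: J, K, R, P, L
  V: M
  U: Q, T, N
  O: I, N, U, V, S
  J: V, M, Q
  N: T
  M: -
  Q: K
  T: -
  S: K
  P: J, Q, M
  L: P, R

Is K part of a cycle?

K is on a cycle iff K can reach itself via ≥1 edge.
K → J → Q → K — yes.

Yes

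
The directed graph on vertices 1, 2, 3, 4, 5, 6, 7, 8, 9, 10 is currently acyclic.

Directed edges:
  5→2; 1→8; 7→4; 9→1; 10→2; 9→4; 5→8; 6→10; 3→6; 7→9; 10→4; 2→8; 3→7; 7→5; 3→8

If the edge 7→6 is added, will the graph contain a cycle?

Adding 7→6 creates a cycle iff 6 can already reach 7.
Explore from 6: no path reaches 7. The graph stays acyclic.

No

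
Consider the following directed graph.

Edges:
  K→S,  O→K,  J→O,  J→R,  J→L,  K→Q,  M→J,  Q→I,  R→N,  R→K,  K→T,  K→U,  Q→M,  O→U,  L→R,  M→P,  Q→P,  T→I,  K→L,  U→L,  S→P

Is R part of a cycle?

Yes

R is on a cycle iff R can reach itself via ≥1 edge.
R → K → L → R — yes.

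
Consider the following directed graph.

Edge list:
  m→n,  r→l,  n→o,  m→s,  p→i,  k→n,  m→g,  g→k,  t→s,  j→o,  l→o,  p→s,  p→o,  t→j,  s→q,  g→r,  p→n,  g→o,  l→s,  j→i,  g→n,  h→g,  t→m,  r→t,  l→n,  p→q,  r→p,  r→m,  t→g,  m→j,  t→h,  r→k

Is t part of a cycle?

t is on a cycle iff t can reach itself via ≥1 edge.
t → g → r → t — yes.

Yes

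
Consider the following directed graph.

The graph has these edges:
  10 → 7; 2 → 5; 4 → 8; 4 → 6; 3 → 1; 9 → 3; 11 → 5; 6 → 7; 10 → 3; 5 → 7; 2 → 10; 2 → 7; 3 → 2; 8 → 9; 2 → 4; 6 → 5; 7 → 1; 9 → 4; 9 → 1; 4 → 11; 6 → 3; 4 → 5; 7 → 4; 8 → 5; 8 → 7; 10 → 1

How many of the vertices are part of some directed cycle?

A vertex is on a directed cycle iff it belongs to a strongly connected component of size ≥ 2 (or has a self-loop).
The vertices on cycles are {2, 3, 4, 5, 6, 7, 8, 9, 10, 11} — 10 in total.

10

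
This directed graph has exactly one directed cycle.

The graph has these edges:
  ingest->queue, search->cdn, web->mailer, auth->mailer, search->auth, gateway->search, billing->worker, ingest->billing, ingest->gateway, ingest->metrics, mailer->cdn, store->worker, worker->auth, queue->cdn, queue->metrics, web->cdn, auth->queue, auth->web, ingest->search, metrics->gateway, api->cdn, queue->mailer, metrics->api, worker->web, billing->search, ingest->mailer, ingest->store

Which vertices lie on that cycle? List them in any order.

auth, queue, search, gateway, metrics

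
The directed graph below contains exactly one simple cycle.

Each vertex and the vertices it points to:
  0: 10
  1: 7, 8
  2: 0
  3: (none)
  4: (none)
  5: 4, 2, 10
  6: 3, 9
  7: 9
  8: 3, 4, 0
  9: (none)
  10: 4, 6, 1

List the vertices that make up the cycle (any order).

0, 1, 8, 10

DFS with gray/black marking from 10:
10 gray
  4 gray
  4 black
  6 gray
    3 gray
    3 black
    9 gray
    9 black
  6 black
  1 gray
    7 gray
      7→9: 9 black — skip
    7 black
    8 gray
      8→3: 3 black — skip
      8→4: 4 black — skip
      0 gray
        0→10: 10 is gray → back edge
Back edge closes the cycle 10 → 1 → 8 → 0 → 10; its vertices are {0, 1, 8, 10}.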